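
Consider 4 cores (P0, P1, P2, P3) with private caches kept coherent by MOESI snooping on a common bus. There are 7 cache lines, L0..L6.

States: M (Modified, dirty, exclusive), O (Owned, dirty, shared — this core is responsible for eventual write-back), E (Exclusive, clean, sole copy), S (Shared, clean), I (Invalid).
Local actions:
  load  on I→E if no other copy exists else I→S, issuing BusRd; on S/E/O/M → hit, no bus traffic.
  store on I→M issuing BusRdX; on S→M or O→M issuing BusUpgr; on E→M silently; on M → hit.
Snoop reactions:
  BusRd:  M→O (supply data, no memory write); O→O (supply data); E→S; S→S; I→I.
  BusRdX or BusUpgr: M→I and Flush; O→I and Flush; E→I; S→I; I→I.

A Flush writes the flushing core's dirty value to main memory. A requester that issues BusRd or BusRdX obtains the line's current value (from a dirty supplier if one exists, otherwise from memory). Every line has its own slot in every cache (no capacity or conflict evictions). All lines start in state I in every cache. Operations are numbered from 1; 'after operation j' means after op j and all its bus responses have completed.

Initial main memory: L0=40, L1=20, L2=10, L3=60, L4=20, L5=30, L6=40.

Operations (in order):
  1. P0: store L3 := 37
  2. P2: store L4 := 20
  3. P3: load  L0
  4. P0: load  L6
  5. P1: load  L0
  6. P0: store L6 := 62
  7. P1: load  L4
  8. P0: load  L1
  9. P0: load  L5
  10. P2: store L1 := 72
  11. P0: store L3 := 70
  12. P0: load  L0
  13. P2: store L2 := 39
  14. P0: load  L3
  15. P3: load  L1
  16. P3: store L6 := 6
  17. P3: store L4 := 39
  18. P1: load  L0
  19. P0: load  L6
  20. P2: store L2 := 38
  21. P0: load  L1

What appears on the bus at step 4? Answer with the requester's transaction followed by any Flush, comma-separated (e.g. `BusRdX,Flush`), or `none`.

1. P0: store L3 := 37  bus=[BusRdX]  L3: P0=M P1=I P2=I P3=I  mem[L3]=60
2. P2: store L4 := 20  bus=[BusRdX]  L4: P0=I P1=I P2=M P3=I  mem[L4]=20
3. P3: load  L0  bus=[BusRd]  L0: P0=I P1=I P2=I P3=E  mem[L0]=40
4. P0: load  L6  bus=[BusRd]  L6: P0=E P1=I P2=I P3=I  mem[L6]=40
5. P1: load  L0  bus=[BusRd]  L0: P0=I P1=S P2=I P3=S  mem[L0]=40
6. P0: store L6 := 62  bus=[-]  L6: P0=M P1=I P2=I P3=I  mem[L6]=40
7. P1: load  L4  bus=[BusRd]  L4: P0=I P1=S P2=O P3=I  mem[L4]=20
8. P0: load  L1  bus=[BusRd]  L1: P0=E P1=I P2=I P3=I  mem[L1]=20
9. P0: load  L5  bus=[BusRd]  L5: P0=E P1=I P2=I P3=I  mem[L5]=30
10. P2: store L1 := 72  bus=[BusRdX]  L1: P0=I P1=I P2=M P3=I  mem[L1]=20
11. P0: store L3 := 70  bus=[-]  L3: P0=M P1=I P2=I P3=I  mem[L3]=60
12. P0: load  L0  bus=[BusRd]  L0: P0=S P1=S P2=I P3=S  mem[L0]=40
13. P2: store L2 := 39  bus=[BusRdX]  L2: P0=I P1=I P2=M P3=I  mem[L2]=10
14. P0: load  L3  bus=[-]  L3: P0=M P1=I P2=I P3=I  mem[L3]=60
15. P3: load  L1  bus=[BusRd]  L1: P0=I P1=I P2=O P3=S  mem[L1]=20
16. P3: store L6 := 6  bus=[BusRdX,Flush]  L6: P0=I P1=I P2=I P3=M  mem[L6]=62
17. P3: store L4 := 39  bus=[BusRdX,Flush]  L4: P0=I P1=I P2=I P3=M  mem[L4]=20
18. P1: load  L0  bus=[-]  L0: P0=S P1=S P2=I P3=S  mem[L0]=40
19. P0: load  L6  bus=[BusRd]  L6: P0=S P1=I P2=I P3=O  mem[L6]=62
20. P2: store L2 := 38  bus=[-]  L2: P0=I P1=I P2=M P3=I  mem[L2]=10
21. P0: load  L1  bus=[BusRd]  L1: P0=S P1=I P2=O P3=S  mem[L1]=20

bus = BusRd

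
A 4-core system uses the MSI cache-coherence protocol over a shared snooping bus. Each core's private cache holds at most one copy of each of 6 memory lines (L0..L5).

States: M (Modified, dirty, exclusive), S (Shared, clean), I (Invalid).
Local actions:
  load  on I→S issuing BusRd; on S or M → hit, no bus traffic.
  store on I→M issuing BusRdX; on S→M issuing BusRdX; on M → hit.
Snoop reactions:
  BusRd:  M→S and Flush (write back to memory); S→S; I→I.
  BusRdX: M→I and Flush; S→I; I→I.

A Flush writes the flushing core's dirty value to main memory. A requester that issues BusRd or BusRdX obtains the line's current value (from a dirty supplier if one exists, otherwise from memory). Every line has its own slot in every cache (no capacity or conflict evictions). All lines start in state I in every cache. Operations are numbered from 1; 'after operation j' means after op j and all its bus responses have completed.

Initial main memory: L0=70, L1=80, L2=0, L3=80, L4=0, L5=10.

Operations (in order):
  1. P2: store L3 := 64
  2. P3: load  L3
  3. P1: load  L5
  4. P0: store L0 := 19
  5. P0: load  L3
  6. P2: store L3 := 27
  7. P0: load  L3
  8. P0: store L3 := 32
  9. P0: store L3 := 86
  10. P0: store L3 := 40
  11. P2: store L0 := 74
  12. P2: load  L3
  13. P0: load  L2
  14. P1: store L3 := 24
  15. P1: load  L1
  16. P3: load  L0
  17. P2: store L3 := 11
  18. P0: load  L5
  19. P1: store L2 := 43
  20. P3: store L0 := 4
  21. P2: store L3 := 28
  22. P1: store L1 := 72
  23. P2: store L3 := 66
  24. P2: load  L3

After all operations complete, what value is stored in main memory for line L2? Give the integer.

memory[L2] = 0

  op1 P2: store L3 := 64 → I/I/M/I on L3; bus BusRdX; mem=80
  op2 P3: load  L3 → I/I/S/S on L3; bus BusRd Flush; mem=64
  op3 P1: load  L5 → I/S/I/I on L5; bus BusRd; mem=10
  op4 P0: store L0 := 19 → M/I/I/I on L0; bus BusRdX; mem=70
  op5 P0: load  L3 → S/I/S/S on L3; bus BusRd; mem=64
  op6 P2: store L3 := 27 → I/I/M/I on L3; bus BusRdX; mem=64
  op7 P0: load  L3 → S/I/S/I on L3; bus BusRd Flush; mem=27
  op8 P0: store L3 := 32 → M/I/I/I on L3; bus BusRdX; mem=27
  op9 P0: store L3 := 86 → M/I/I/I on L3; bus (none); mem=27
  op10 P0: store L3 := 40 → M/I/I/I on L3; bus (none); mem=27
  op11 P2: store L0 := 74 → I/I/M/I on L0; bus BusRdX Flush; mem=19
  op12 P2: load  L3 → S/I/S/I on L3; bus BusRd Flush; mem=40
  op13 P0: load  L2 → S/I/I/I on L2; bus BusRd; mem=0
  op14 P1: store L3 := 24 → I/M/I/I on L3; bus BusRdX; mem=40
  op15 P1: load  L1 → I/S/I/I on L1; bus BusRd; mem=80
  op16 P3: load  L0 → I/I/S/S on L0; bus BusRd Flush; mem=74
  op17 P2: store L3 := 11 → I/I/M/I on L3; bus BusRdX Flush; mem=24
  op18 P0: load  L5 → S/S/I/I on L5; bus BusRd; mem=10
  op19 P1: store L2 := 43 → I/M/I/I on L2; bus BusRdX; mem=0
  op20 P3: store L0 := 4 → I/I/I/M on L0; bus BusRdX; mem=74
  op21 P2: store L3 := 28 → I/I/M/I on L3; bus (none); mem=24
  op22 P1: store L1 := 72 → I/M/I/I on L1; bus BusRdX; mem=80
  op23 P2: store L3 := 66 → I/I/M/I on L3; bus (none); mem=24
  op24 P2: load  L3 → I/I/M/I on L3; bus (none); mem=24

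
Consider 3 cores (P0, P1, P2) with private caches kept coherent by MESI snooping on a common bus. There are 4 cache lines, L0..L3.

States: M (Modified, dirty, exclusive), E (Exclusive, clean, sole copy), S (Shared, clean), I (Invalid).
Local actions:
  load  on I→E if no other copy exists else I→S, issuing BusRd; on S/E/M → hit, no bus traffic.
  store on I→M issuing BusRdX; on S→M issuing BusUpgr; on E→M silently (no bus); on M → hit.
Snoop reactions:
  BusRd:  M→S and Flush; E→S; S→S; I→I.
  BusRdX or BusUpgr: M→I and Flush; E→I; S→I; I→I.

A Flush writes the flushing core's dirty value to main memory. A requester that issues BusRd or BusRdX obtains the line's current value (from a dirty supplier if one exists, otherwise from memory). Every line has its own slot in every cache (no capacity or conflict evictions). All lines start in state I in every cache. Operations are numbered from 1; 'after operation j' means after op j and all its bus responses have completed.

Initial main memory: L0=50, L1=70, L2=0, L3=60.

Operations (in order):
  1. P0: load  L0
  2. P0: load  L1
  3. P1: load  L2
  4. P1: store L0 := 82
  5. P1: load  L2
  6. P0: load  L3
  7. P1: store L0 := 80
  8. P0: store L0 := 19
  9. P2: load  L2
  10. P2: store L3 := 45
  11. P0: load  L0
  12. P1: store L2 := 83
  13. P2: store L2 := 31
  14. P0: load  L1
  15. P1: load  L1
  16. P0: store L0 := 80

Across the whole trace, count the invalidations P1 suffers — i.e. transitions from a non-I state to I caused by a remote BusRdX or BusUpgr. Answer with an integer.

[1] P0: load  L0 | P0:E(50), P1:I, P2:I | bus: BusRd
[2] P0: load  L1 | P0:E(70), P1:I, P2:I | bus: BusRd
[3] P1: load  L2 | P0:I, P1:E(0), P2:I | bus: BusRd
[4] P1: store L0 := 82 | P0:I, P1:M(82), P2:I | bus: BusRdX
[5] P1: load  L2 | P0:I, P1:E(0), P2:I | bus: none
[6] P0: load  L3 | P0:E(60), P1:I, P2:I | bus: BusRd
[7] P1: store L0 := 80 | P0:I, P1:M(80), P2:I | bus: none
[8] P0: store L0 := 19 | P0:M(19), P1:I, P2:I | bus: BusRdX,Flush
[9] P2: load  L2 | P0:I, P1:S(0), P2:S(0) | bus: BusRd
[10] P2: store L3 := 45 | P0:I, P1:I, P2:M(45) | bus: BusRdX
[11] P0: load  L0 | P0:M(19), P1:I, P2:I | bus: none
[12] P1: store L2 := 83 | P0:I, P1:M(83), P2:I | bus: BusUpgr
[13] P2: store L2 := 31 | P0:I, P1:I, P2:M(31) | bus: BusRdX,Flush
[14] P0: load  L1 | P0:E(70), P1:I, P2:I | bus: none
[15] P1: load  L1 | P0:S(70), P1:S(70), P2:I | bus: BusRd
[16] P0: store L0 := 80 | P0:M(80), P1:I, P2:I | bus: none

invalidations = 2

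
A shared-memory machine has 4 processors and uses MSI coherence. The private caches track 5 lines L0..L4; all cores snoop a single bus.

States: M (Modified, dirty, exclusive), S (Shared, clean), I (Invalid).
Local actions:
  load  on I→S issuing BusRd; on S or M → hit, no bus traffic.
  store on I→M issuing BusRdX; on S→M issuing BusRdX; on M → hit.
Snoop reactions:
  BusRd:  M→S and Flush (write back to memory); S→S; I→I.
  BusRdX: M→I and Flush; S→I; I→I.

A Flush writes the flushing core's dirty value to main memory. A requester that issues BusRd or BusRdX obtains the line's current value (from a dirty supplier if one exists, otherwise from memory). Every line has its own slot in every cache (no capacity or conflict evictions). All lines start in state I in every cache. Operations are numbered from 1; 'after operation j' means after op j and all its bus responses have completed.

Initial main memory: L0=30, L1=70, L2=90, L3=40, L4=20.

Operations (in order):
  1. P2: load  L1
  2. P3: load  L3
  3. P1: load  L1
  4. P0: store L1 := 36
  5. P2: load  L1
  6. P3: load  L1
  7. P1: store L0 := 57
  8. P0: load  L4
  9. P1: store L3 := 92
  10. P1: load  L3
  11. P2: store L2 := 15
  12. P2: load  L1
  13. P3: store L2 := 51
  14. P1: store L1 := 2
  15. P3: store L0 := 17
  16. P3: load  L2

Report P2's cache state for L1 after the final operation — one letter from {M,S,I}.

1. P2: load  L1  bus=[BusRd]  L1: P0=I P1=I P2=S P3=I  mem[L1]=70
2. P3: load  L3  bus=[BusRd]  L3: P0=I P1=I P2=I P3=S  mem[L3]=40
3. P1: load  L1  bus=[BusRd]  L1: P0=I P1=S P2=S P3=I  mem[L1]=70
4. P0: store L1 := 36  bus=[BusRdX]  L1: P0=M P1=I P2=I P3=I  mem[L1]=70
5. P2: load  L1  bus=[BusRd,Flush]  L1: P0=S P1=I P2=S P3=I  mem[L1]=36
6. P3: load  L1  bus=[BusRd]  L1: P0=S P1=I P2=S P3=S  mem[L1]=36
7. P1: store L0 := 57  bus=[BusRdX]  L0: P0=I P1=M P2=I P3=I  mem[L0]=30
8. P0: load  L4  bus=[BusRd]  L4: P0=S P1=I P2=I P3=I  mem[L4]=20
9. P1: store L3 := 92  bus=[BusRdX]  L3: P0=I P1=M P2=I P3=I  mem[L3]=40
10. P1: load  L3  bus=[-]  L3: P0=I P1=M P2=I P3=I  mem[L3]=40
11. P2: store L2 := 15  bus=[BusRdX]  L2: P0=I P1=I P2=M P3=I  mem[L2]=90
12. P2: load  L1  bus=[-]  L1: P0=S P1=I P2=S P3=S  mem[L1]=36
13. P3: store L2 := 51  bus=[BusRdX,Flush]  L2: P0=I P1=I P2=I P3=M  mem[L2]=15
14. P1: store L1 := 2  bus=[BusRdX]  L1: P0=I P1=M P2=I P3=I  mem[L1]=36
15. P3: store L0 := 17  bus=[BusRdX,Flush]  L0: P0=I P1=I P2=I P3=M  mem[L0]=57
16. P3: load  L2  bus=[-]  L2: P0=I P1=I P2=I P3=M  mem[L2]=15

state = I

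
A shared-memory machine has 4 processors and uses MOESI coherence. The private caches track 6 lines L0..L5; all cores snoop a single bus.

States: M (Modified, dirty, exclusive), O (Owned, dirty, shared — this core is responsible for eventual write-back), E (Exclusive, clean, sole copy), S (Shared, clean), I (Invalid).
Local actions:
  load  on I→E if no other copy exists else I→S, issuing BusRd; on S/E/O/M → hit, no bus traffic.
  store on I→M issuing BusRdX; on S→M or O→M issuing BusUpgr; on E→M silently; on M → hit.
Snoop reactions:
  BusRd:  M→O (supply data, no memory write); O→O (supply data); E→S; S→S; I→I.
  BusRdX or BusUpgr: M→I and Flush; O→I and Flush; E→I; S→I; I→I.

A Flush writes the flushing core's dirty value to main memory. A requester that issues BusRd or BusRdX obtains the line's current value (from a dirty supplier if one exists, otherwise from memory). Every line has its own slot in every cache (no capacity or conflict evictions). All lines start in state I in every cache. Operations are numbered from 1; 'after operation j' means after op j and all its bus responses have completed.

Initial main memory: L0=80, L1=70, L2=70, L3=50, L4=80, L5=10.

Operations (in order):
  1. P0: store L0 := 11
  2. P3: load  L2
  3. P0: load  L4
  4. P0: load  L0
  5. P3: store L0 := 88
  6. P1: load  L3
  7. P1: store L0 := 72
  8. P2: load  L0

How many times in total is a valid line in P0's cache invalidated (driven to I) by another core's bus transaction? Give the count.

1. P0: store L0 := 11  bus=[BusRdX]  L0: P0=M P1=I P2=I P3=I  mem[L0]=80
2. P3: load  L2  bus=[BusRd]  L2: P0=I P1=I P2=I P3=E  mem[L2]=70
3. P0: load  L4  bus=[BusRd]  L4: P0=E P1=I P2=I P3=I  mem[L4]=80
4. P0: load  L0  bus=[-]  L0: P0=M P1=I P2=I P3=I  mem[L0]=80
5. P3: store L0 := 88  bus=[BusRdX,Flush]  L0: P0=I P1=I P2=I P3=M  mem[L0]=11
6. P1: load  L3  bus=[BusRd]  L3: P0=I P1=E P2=I P3=I  mem[L3]=50
7. P1: store L0 := 72  bus=[BusRdX,Flush]  L0: P0=I P1=M P2=I P3=I  mem[L0]=88
8. P2: load  L0  bus=[BusRd]  L0: P0=I P1=O P2=S P3=I  mem[L0]=88

invalidations = 1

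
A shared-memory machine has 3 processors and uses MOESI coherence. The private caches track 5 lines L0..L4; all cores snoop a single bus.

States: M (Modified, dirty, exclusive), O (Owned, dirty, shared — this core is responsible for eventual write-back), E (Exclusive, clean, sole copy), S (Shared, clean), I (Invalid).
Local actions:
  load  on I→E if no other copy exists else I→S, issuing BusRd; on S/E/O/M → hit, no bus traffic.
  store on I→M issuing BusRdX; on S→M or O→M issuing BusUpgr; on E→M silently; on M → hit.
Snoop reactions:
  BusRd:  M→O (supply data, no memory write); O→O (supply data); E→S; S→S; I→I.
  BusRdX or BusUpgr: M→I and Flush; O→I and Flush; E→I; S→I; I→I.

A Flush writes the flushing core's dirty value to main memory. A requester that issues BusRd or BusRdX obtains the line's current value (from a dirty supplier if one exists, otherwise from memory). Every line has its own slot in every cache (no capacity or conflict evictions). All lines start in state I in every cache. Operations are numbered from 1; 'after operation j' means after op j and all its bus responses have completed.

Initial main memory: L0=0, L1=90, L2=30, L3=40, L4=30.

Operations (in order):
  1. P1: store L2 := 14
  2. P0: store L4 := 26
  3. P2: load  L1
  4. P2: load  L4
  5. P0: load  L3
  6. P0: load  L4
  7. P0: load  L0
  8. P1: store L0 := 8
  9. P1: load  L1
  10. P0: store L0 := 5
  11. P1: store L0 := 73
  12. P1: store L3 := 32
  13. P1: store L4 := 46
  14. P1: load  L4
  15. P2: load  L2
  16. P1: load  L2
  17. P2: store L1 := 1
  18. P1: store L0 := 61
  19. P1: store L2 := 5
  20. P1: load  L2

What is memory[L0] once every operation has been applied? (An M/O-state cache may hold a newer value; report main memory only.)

  op1 P1: store L2 := 14 → I/M/I on L2; bus BusRdX; mem=30
  op2 P0: store L4 := 26 → M/I/I on L4; bus BusRdX; mem=30
  op3 P2: load  L1 → I/I/E on L1; bus BusRd; mem=90
  op4 P2: load  L4 → O/I/S on L4; bus BusRd; mem=30
  op5 P0: load  L3 → E/I/I on L3; bus BusRd; mem=40
  op6 P0: load  L4 → O/I/S on L4; bus (none); mem=30
  op7 P0: load  L0 → E/I/I on L0; bus BusRd; mem=0
  op8 P1: store L0 := 8 → I/M/I on L0; bus BusRdX; mem=0
  op9 P1: load  L1 → I/S/S on L1; bus BusRd; mem=90
  op10 P0: store L0 := 5 → M/I/I on L0; bus BusRdX Flush; mem=8
  op11 P1: store L0 := 73 → I/M/I on L0; bus BusRdX Flush; mem=5
  op12 P1: store L3 := 32 → I/M/I on L3; bus BusRdX; mem=40
  op13 P1: store L4 := 46 → I/M/I on L4; bus BusRdX Flush; mem=26
  op14 P1: load  L4 → I/M/I on L4; bus (none); mem=26
  op15 P2: load  L2 → I/O/S on L2; bus BusRd; mem=30
  op16 P1: load  L2 → I/O/S on L2; bus (none); mem=30
  op17 P2: store L1 := 1 → I/I/M on L1; bus BusUpgr; mem=90
  op18 P1: store L0 := 61 → I/M/I on L0; bus (none); mem=5
  op19 P1: store L2 := 5 → I/M/I on L2; bus BusUpgr; mem=30
  op20 P1: load  L2 → I/M/I on L2; bus (none); mem=30

memory[L0] = 5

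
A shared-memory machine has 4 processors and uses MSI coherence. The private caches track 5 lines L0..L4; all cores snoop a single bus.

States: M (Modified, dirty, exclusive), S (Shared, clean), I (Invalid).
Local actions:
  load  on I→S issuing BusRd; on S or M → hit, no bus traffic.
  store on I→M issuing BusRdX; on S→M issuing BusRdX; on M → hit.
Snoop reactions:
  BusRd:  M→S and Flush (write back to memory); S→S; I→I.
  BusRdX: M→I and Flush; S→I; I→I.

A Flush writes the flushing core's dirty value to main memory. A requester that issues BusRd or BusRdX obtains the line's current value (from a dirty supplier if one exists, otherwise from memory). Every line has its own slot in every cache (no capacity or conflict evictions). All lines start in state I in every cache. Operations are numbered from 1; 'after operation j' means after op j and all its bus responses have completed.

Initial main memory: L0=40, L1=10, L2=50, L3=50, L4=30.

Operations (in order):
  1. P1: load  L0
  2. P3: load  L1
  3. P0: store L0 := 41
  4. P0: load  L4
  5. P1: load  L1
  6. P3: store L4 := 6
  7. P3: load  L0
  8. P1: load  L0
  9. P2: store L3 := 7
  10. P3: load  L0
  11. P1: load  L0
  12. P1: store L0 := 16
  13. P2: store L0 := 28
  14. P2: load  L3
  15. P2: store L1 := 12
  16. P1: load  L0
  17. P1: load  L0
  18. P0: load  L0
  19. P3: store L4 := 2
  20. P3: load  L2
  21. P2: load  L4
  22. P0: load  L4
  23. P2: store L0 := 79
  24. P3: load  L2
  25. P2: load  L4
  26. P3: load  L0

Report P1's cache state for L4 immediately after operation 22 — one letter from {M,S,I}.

1. P1: load  L0  bus=[BusRd]  L0: P0=I P1=S P2=I P3=I  mem[L0]=40
2. P3: load  L1  bus=[BusRd]  L1: P0=I P1=I P2=I P3=S  mem[L1]=10
3. P0: store L0 := 41  bus=[BusRdX]  L0: P0=M P1=I P2=I P3=I  mem[L0]=40
4. P0: load  L4  bus=[BusRd]  L4: P0=S P1=I P2=I P3=I  mem[L4]=30
5. P1: load  L1  bus=[BusRd]  L1: P0=I P1=S P2=I P3=S  mem[L1]=10
6. P3: store L4 := 6  bus=[BusRdX]  L4: P0=I P1=I P2=I P3=M  mem[L4]=30
7. P3: load  L0  bus=[BusRd,Flush]  L0: P0=S P1=I P2=I P3=S  mem[L0]=41
8. P1: load  L0  bus=[BusRd]  L0: P0=S P1=S P2=I P3=S  mem[L0]=41
9. P2: store L3 := 7  bus=[BusRdX]  L3: P0=I P1=I P2=M P3=I  mem[L3]=50
10. P3: load  L0  bus=[-]  L0: P0=S P1=S P2=I P3=S  mem[L0]=41
11. P1: load  L0  bus=[-]  L0: P0=S P1=S P2=I P3=S  mem[L0]=41
12. P1: store L0 := 16  bus=[BusRdX]  L0: P0=I P1=M P2=I P3=I  mem[L0]=41
13. P2: store L0 := 28  bus=[BusRdX,Flush]  L0: P0=I P1=I P2=M P3=I  mem[L0]=16
14. P2: load  L3  bus=[-]  L3: P0=I P1=I P2=M P3=I  mem[L3]=50
15. P2: store L1 := 12  bus=[BusRdX]  L1: P0=I P1=I P2=M P3=I  mem[L1]=10
16. P1: load  L0  bus=[BusRd,Flush]  L0: P0=I P1=S P2=S P3=I  mem[L0]=28
17. P1: load  L0  bus=[-]  L0: P0=I P1=S P2=S P3=I  mem[L0]=28
18. P0: load  L0  bus=[BusRd]  L0: P0=S P1=S P2=S P3=I  mem[L0]=28
19. P3: store L4 := 2  bus=[-]  L4: P0=I P1=I P2=I P3=M  mem[L4]=30
20. P3: load  L2  bus=[BusRd]  L2: P0=I P1=I P2=I P3=S  mem[L2]=50
21. P2: load  L4  bus=[BusRd,Flush]  L4: P0=I P1=I P2=S P3=S  mem[L4]=2
22. P0: load  L4  bus=[BusRd]  L4: P0=S P1=I P2=S P3=S  mem[L4]=2
23. P2: store L0 := 79  bus=[BusRdX]  L0: P0=I P1=I P2=M P3=I  mem[L0]=28
24. P3: load  L2  bus=[-]  L2: P0=I P1=I P2=I P3=S  mem[L2]=50
25. P2: load  L4  bus=[-]  L4: P0=S P1=I P2=S P3=S  mem[L4]=2
26. P3: load  L0  bus=[BusRd,Flush]  L0: P0=I P1=I P2=S P3=S  mem[L0]=79

state = I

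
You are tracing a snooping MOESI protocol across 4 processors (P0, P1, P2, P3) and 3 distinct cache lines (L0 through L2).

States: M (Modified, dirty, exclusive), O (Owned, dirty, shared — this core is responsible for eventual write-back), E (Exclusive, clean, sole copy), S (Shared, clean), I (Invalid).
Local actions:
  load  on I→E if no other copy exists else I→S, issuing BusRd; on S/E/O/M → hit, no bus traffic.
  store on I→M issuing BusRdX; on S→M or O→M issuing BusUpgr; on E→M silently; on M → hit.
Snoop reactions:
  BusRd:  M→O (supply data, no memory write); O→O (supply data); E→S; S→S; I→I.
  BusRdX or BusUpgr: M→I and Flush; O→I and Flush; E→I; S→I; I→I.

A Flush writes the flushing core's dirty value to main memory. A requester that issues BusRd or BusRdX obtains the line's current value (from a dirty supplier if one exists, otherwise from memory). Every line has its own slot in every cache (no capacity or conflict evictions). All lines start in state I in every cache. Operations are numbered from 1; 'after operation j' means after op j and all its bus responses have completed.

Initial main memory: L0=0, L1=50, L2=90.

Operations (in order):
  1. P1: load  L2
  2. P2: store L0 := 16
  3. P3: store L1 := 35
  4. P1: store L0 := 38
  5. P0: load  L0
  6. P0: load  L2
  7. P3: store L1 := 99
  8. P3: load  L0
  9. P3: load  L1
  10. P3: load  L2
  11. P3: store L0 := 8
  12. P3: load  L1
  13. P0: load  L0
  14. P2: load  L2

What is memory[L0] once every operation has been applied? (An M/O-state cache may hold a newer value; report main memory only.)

memory[L0] = 38

1. P1: load  L2  bus=[BusRd]  L2: P0=I P1=E P2=I P3=I  mem[L2]=90
2. P2: store L0 := 16  bus=[BusRdX]  L0: P0=I P1=I P2=M P3=I  mem[L0]=0
3. P3: store L1 := 35  bus=[BusRdX]  L1: P0=I P1=I P2=I P3=M  mem[L1]=50
4. P1: store L0 := 38  bus=[BusRdX,Flush]  L0: P0=I P1=M P2=I P3=I  mem[L0]=16
5. P0: load  L0  bus=[BusRd]  L0: P0=S P1=O P2=I P3=I  mem[L0]=16
6. P0: load  L2  bus=[BusRd]  L2: P0=S P1=S P2=I P3=I  mem[L2]=90
7. P3: store L1 := 99  bus=[-]  L1: P0=I P1=I P2=I P3=M  mem[L1]=50
8. P3: load  L0  bus=[BusRd]  L0: P0=S P1=O P2=I P3=S  mem[L0]=16
9. P3: load  L1  bus=[-]  L1: P0=I P1=I P2=I P3=M  mem[L1]=50
10. P3: load  L2  bus=[BusRd]  L2: P0=S P1=S P2=I P3=S  mem[L2]=90
11. P3: store L0 := 8  bus=[BusUpgr,Flush]  L0: P0=I P1=I P2=I P3=M  mem[L0]=38
12. P3: load  L1  bus=[-]  L1: P0=I P1=I P2=I P3=M  mem[L1]=50
13. P0: load  L0  bus=[BusRd]  L0: P0=S P1=I P2=I P3=O  mem[L0]=38
14. P2: load  L2  bus=[BusRd]  L2: P0=S P1=S P2=S P3=S  mem[L2]=90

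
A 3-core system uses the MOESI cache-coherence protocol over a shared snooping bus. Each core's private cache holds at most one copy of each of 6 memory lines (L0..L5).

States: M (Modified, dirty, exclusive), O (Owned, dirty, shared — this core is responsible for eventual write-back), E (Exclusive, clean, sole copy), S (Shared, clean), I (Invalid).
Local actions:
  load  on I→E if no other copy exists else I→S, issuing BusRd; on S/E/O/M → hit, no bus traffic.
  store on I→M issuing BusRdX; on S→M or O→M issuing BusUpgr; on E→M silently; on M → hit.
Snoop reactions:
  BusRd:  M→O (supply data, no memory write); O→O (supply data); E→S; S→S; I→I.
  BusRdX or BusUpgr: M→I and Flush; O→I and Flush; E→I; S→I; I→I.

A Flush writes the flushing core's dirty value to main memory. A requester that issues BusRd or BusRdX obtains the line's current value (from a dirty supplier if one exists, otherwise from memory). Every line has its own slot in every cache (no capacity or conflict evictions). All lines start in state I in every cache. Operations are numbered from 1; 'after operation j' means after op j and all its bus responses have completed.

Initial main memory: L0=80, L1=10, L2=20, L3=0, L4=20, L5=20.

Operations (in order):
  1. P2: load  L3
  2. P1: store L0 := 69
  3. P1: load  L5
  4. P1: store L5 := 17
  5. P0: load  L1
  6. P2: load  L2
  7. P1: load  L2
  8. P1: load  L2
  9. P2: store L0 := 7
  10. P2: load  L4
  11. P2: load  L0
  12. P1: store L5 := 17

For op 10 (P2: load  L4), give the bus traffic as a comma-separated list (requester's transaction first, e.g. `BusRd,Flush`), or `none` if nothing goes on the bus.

1. P2: load  L3  bus=[BusRd]  L3: P0=I P1=I P2=E  mem[L3]=0
2. P1: store L0 := 69  bus=[BusRdX]  L0: P0=I P1=M P2=I  mem[L0]=80
3. P1: load  L5  bus=[BusRd]  L5: P0=I P1=E P2=I  mem[L5]=20
4. P1: store L5 := 17  bus=[-]  L5: P0=I P1=M P2=I  mem[L5]=20
5. P0: load  L1  bus=[BusRd]  L1: P0=E P1=I P2=I  mem[L1]=10
6. P2: load  L2  bus=[BusRd]  L2: P0=I P1=I P2=E  mem[L2]=20
7. P1: load  L2  bus=[BusRd]  L2: P0=I P1=S P2=S  mem[L2]=20
8. P1: load  L2  bus=[-]  L2: P0=I P1=S P2=S  mem[L2]=20
9. P2: store L0 := 7  bus=[BusRdX,Flush]  L0: P0=I P1=I P2=M  mem[L0]=69
10. P2: load  L4  bus=[BusRd]  L4: P0=I P1=I P2=E  mem[L4]=20
11. P2: load  L0  bus=[-]  L0: P0=I P1=I P2=M  mem[L0]=69
12. P1: store L5 := 17  bus=[-]  L5: P0=I P1=M P2=I  mem[L5]=20

bus = BusRd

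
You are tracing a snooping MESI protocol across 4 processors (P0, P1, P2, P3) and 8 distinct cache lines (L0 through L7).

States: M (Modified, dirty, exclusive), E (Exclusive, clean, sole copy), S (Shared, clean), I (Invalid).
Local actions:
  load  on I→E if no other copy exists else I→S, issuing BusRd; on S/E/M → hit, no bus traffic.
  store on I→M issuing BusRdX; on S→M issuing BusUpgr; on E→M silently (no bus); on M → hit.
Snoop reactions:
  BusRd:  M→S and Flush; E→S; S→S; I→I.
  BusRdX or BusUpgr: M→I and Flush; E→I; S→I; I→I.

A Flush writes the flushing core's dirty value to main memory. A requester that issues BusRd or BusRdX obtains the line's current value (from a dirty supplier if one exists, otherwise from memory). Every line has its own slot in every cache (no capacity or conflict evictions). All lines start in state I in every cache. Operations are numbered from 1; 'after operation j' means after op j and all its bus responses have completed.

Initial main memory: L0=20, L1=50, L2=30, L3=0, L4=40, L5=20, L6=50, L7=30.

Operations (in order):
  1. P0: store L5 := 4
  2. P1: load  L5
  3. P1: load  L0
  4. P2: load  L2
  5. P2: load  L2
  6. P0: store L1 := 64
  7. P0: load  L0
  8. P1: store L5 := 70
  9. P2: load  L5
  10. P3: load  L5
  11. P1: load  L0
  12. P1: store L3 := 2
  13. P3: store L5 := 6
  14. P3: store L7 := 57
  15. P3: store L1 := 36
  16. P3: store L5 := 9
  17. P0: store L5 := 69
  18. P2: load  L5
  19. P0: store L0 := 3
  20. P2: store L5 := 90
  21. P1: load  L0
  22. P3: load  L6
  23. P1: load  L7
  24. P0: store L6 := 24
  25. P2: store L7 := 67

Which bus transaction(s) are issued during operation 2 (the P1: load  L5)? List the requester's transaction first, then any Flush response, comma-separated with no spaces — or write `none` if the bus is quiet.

bus = BusRd,Flush

step 1: P0: store L5 := 4  ⟶  MIII  (L5)  txn=BusRdX  M[L5]=20
step 2: P1: load  L5  ⟶  SSII  (L5)  txn=BusRd+Flush  M[L5]=4
step 3: P1: load  L0  ⟶  IEII  (L0)  txn=BusRd  M[L0]=20
step 4: P2: load  L2  ⟶  IIEI  (L2)  txn=BusRd  M[L2]=30
step 5: P2: load  L2  ⟶  IIEI  (L2)  txn=∅  M[L2]=30
step 6: P0: store L1 := 64  ⟶  MIII  (L1)  txn=BusRdX  M[L1]=50
step 7: P0: load  L0  ⟶  SSII  (L0)  txn=BusRd  M[L0]=20
step 8: P1: store L5 := 70  ⟶  IMII  (L5)  txn=BusUpgr  M[L5]=4
step 9: P2: load  L5  ⟶  ISSI  (L5)  txn=BusRd+Flush  M[L5]=70
step 10: P3: load  L5  ⟶  ISSS  (L5)  txn=BusRd  M[L5]=70
step 11: P1: load  L0  ⟶  SSII  (L0)  txn=∅  M[L0]=20
step 12: P1: store L3 := 2  ⟶  IMII  (L3)  txn=BusRdX  M[L3]=0
step 13: P3: store L5 := 6  ⟶  IIIM  (L5)  txn=BusUpgr  M[L5]=70
step 14: P3: store L7 := 57  ⟶  IIIM  (L7)  txn=BusRdX  M[L7]=30
step 15: P3: store L1 := 36  ⟶  IIIM  (L1)  txn=BusRdX+Flush  M[L1]=64
step 16: P3: store L5 := 9  ⟶  IIIM  (L5)  txn=∅  M[L5]=70
step 17: P0: store L5 := 69  ⟶  MIII  (L5)  txn=BusRdX+Flush  M[L5]=9
step 18: P2: load  L5  ⟶  SISI  (L5)  txn=BusRd+Flush  M[L5]=69
step 19: P0: store L0 := 3  ⟶  MIII  (L0)  txn=BusUpgr  M[L0]=20
step 20: P2: store L5 := 90  ⟶  IIMI  (L5)  txn=BusUpgr  M[L5]=69
step 21: P1: load  L0  ⟶  SSII  (L0)  txn=BusRd+Flush  M[L0]=3
step 22: P3: load  L6  ⟶  IIIE  (L6)  txn=BusRd  M[L6]=50
step 23: P1: load  L7  ⟶  ISIS  (L7)  txn=BusRd+Flush  M[L7]=57
step 24: P0: store L6 := 24  ⟶  MIII  (L6)  txn=BusRdX  M[L6]=50
step 25: P2: store L7 := 67  ⟶  IIMI  (L7)  txn=BusRdX  M[L7]=57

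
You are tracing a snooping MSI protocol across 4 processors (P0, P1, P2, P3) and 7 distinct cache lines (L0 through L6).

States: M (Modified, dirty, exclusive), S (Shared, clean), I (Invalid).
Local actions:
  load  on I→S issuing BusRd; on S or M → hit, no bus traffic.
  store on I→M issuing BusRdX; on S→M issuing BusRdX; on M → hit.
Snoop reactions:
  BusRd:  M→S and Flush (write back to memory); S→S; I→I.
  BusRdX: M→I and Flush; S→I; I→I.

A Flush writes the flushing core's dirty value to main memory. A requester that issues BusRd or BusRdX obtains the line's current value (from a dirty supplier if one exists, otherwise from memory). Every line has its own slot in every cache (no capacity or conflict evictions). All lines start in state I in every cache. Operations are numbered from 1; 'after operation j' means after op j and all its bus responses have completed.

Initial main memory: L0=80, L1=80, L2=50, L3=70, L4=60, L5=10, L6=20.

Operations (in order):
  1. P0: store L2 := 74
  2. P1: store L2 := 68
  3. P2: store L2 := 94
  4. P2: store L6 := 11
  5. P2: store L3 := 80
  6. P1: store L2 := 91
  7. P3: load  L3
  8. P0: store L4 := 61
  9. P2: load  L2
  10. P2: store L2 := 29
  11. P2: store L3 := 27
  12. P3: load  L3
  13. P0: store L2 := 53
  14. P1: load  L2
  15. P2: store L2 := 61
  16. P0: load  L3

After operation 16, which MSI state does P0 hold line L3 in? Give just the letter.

state = S

1. P0: store L2 := 74  bus=[BusRdX]  L2: P0=M P1=I P2=I P3=I  mem[L2]=50
2. P1: store L2 := 68  bus=[BusRdX,Flush]  L2: P0=I P1=M P2=I P3=I  mem[L2]=74
3. P2: store L2 := 94  bus=[BusRdX,Flush]  L2: P0=I P1=I P2=M P3=I  mem[L2]=68
4. P2: store L6 := 11  bus=[BusRdX]  L6: P0=I P1=I P2=M P3=I  mem[L6]=20
5. P2: store L3 := 80  bus=[BusRdX]  L3: P0=I P1=I P2=M P3=I  mem[L3]=70
6. P1: store L2 := 91  bus=[BusRdX,Flush]  L2: P0=I P1=M P2=I P3=I  mem[L2]=94
7. P3: load  L3  bus=[BusRd,Flush]  L3: P0=I P1=I P2=S P3=S  mem[L3]=80
8. P0: store L4 := 61  bus=[BusRdX]  L4: P0=M P1=I P2=I P3=I  mem[L4]=60
9. P2: load  L2  bus=[BusRd,Flush]  L2: P0=I P1=S P2=S P3=I  mem[L2]=91
10. P2: store L2 := 29  bus=[BusRdX]  L2: P0=I P1=I P2=M P3=I  mem[L2]=91
11. P2: store L3 := 27  bus=[BusRdX]  L3: P0=I P1=I P2=M P3=I  mem[L3]=80
12. P3: load  L3  bus=[BusRd,Flush]  L3: P0=I P1=I P2=S P3=S  mem[L3]=27
13. P0: store L2 := 53  bus=[BusRdX,Flush]  L2: P0=M P1=I P2=I P3=I  mem[L2]=29
14. P1: load  L2  bus=[BusRd,Flush]  L2: P0=S P1=S P2=I P3=I  mem[L2]=53
15. P2: store L2 := 61  bus=[BusRdX]  L2: P0=I P1=I P2=M P3=I  mem[L2]=53
16. P0: load  L3  bus=[BusRd]  L3: P0=S P1=I P2=S P3=S  mem[L3]=27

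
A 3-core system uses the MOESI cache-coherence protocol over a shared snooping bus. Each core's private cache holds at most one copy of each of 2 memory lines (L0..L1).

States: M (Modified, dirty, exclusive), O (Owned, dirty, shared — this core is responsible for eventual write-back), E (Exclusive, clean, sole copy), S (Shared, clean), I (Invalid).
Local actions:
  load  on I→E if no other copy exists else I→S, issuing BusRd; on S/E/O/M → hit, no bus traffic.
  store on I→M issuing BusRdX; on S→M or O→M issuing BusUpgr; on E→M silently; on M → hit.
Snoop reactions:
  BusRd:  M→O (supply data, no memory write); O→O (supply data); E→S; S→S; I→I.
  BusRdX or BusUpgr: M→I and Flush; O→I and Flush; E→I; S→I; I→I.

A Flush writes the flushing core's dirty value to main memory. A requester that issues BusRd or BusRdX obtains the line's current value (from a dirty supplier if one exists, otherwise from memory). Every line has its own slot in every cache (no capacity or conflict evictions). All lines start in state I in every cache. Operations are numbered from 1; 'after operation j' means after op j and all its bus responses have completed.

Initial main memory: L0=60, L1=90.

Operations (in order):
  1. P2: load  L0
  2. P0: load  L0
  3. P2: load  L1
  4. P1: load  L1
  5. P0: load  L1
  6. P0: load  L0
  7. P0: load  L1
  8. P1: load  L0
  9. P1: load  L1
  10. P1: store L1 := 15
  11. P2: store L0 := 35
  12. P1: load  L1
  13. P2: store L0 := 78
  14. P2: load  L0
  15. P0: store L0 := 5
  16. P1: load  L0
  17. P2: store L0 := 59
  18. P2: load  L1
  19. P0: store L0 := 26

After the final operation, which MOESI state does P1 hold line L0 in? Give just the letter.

state = I

1. P2: load  L0  bus=[BusRd]  L0: P0=I P1=I P2=E  mem[L0]=60
2. P0: load  L0  bus=[BusRd]  L0: P0=S P1=I P2=S  mem[L0]=60
3. P2: load  L1  bus=[BusRd]  L1: P0=I P1=I P2=E  mem[L1]=90
4. P1: load  L1  bus=[BusRd]  L1: P0=I P1=S P2=S  mem[L1]=90
5. P0: load  L1  bus=[BusRd]  L1: P0=S P1=S P2=S  mem[L1]=90
6. P0: load  L0  bus=[-]  L0: P0=S P1=I P2=S  mem[L0]=60
7. P0: load  L1  bus=[-]  L1: P0=S P1=S P2=S  mem[L1]=90
8. P1: load  L0  bus=[BusRd]  L0: P0=S P1=S P2=S  mem[L0]=60
9. P1: load  L1  bus=[-]  L1: P0=S P1=S P2=S  mem[L1]=90
10. P1: store L1 := 15  bus=[BusUpgr]  L1: P0=I P1=M P2=I  mem[L1]=90
11. P2: store L0 := 35  bus=[BusUpgr]  L0: P0=I P1=I P2=M  mem[L0]=60
12. P1: load  L1  bus=[-]  L1: P0=I P1=M P2=I  mem[L1]=90
13. P2: store L0 := 78  bus=[-]  L0: P0=I P1=I P2=M  mem[L0]=60
14. P2: load  L0  bus=[-]  L0: P0=I P1=I P2=M  mem[L0]=60
15. P0: store L0 := 5  bus=[BusRdX,Flush]  L0: P0=M P1=I P2=I  mem[L0]=78
16. P1: load  L0  bus=[BusRd]  L0: P0=O P1=S P2=I  mem[L0]=78
17. P2: store L0 := 59  bus=[BusRdX,Flush]  L0: P0=I P1=I P2=M  mem[L0]=5
18. P2: load  L1  bus=[BusRd]  L1: P0=I P1=O P2=S  mem[L1]=90
19. P0: store L0 := 26  bus=[BusRdX,Flush]  L0: P0=M P1=I P2=I  mem[L0]=59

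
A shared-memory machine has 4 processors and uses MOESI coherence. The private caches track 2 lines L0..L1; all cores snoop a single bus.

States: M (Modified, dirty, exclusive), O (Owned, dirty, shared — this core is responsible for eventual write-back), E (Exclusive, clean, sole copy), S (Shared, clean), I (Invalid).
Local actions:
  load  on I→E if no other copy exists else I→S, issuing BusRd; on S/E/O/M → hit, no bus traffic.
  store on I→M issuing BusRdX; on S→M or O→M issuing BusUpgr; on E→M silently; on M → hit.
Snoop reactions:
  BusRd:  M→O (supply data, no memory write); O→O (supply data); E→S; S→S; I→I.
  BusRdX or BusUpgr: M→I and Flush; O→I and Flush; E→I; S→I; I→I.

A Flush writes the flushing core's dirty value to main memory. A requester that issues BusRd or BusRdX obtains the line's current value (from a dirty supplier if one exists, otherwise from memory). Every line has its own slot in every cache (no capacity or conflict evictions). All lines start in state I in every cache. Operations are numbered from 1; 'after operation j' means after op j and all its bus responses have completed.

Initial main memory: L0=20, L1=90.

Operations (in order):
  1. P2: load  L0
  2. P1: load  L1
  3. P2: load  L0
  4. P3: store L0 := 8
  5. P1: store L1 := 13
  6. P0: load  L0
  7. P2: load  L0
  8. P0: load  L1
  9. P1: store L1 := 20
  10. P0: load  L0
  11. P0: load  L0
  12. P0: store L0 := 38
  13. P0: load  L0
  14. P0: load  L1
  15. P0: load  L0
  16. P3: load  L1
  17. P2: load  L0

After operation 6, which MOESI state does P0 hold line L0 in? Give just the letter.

1. P2: load  L0  bus=[BusRd]  L0: P0=I P1=I P2=E P3=I  mem[L0]=20
2. P1: load  L1  bus=[BusRd]  L1: P0=I P1=E P2=I P3=I  mem[L1]=90
3. P2: load  L0  bus=[-]  L0: P0=I P1=I P2=E P3=I  mem[L0]=20
4. P3: store L0 := 8  bus=[BusRdX]  L0: P0=I P1=I P2=I P3=M  mem[L0]=20
5. P1: store L1 := 13  bus=[-]  L1: P0=I P1=M P2=I P3=I  mem[L1]=90
6. P0: load  L0  bus=[BusRd]  L0: P0=S P1=I P2=I P3=O  mem[L0]=20
7. P2: load  L0  bus=[BusRd]  L0: P0=S P1=I P2=S P3=O  mem[L0]=20
8. P0: load  L1  bus=[BusRd]  L1: P0=S P1=O P2=I P3=I  mem[L1]=90
9. P1: store L1 := 20  bus=[BusUpgr]  L1: P0=I P1=M P2=I P3=I  mem[L1]=90
10. P0: load  L0  bus=[-]  L0: P0=S P1=I P2=S P3=O  mem[L0]=20
11. P0: load  L0  bus=[-]  L0: P0=S P1=I P2=S P3=O  mem[L0]=20
12. P0: store L0 := 38  bus=[BusUpgr,Flush]  L0: P0=M P1=I P2=I P3=I  mem[L0]=8
13. P0: load  L0  bus=[-]  L0: P0=M P1=I P2=I P3=I  mem[L0]=8
14. P0: load  L1  bus=[BusRd]  L1: P0=S P1=O P2=I P3=I  mem[L1]=90
15. P0: load  L0  bus=[-]  L0: P0=M P1=I P2=I P3=I  mem[L0]=8
16. P3: load  L1  bus=[BusRd]  L1: P0=S P1=O P2=I P3=S  mem[L1]=90
17. P2: load  L0  bus=[BusRd]  L0: P0=O P1=I P2=S P3=I  mem[L0]=8

state = S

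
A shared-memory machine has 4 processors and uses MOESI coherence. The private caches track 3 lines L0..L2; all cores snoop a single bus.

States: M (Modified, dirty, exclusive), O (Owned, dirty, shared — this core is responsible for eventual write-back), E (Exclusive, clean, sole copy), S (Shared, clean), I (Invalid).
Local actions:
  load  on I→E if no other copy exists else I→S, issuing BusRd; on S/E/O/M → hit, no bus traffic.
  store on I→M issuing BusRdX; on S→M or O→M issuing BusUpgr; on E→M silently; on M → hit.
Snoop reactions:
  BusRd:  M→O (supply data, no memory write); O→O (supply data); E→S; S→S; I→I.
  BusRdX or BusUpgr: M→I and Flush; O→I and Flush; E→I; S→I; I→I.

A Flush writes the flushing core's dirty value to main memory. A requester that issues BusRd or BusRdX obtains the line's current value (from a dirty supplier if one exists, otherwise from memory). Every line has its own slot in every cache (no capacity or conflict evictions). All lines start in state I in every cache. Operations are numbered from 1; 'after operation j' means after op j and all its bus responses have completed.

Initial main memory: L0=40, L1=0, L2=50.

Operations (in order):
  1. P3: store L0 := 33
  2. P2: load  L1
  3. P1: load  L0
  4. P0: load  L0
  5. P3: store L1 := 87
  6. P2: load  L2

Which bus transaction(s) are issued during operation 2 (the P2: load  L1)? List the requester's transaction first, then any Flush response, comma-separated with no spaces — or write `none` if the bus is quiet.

  op1 P3: store L0 := 33 → I/I/I/M on L0; bus BusRdX; mem=40
  op2 P2: load  L1 → I/I/E/I on L1; bus BusRd; mem=0
  op3 P1: load  L0 → I/S/I/O on L0; bus BusRd; mem=40
  op4 P0: load  L0 → S/S/I/O on L0; bus BusRd; mem=40
  op5 P3: store L1 := 87 → I/I/I/M on L1; bus BusRdX; mem=0
  op6 P2: load  L2 → I/I/E/I on L2; bus BusRd; mem=50

bus = BusRd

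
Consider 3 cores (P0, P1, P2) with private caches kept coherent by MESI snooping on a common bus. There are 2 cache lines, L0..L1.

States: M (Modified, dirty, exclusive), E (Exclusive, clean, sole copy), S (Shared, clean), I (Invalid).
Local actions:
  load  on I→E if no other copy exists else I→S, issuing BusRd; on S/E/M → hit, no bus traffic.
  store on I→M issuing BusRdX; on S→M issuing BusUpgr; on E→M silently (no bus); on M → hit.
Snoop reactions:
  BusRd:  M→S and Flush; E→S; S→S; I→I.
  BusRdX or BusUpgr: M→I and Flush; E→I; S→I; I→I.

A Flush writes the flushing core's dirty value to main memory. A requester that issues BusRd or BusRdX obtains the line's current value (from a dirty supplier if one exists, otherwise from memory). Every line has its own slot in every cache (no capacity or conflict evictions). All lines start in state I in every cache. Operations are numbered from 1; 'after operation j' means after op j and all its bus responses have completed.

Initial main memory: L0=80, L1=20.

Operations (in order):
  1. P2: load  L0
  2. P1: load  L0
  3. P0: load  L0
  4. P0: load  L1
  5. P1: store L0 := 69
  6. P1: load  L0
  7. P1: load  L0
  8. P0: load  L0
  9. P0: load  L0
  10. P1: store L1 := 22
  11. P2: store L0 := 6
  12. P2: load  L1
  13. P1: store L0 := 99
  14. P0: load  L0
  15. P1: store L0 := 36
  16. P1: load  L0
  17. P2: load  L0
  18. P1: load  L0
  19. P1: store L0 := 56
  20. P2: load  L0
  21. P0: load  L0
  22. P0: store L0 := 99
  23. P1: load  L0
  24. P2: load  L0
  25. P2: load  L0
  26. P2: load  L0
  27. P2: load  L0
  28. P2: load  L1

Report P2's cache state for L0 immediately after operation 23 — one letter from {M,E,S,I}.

state = I

  op1 P2: load  L0 → I/I/E on L0; bus BusRd; mem=80
  op2 P1: load  L0 → I/S/S on L0; bus BusRd; mem=80
  op3 P0: load  L0 → S/S/S on L0; bus BusRd; mem=80
  op4 P0: load  L1 → E/I/I on L1; bus BusRd; mem=20
  op5 P1: store L0 := 69 → I/M/I on L0; bus BusUpgr; mem=80
  op6 P1: load  L0 → I/M/I on L0; bus (none); mem=80
  op7 P1: load  L0 → I/M/I on L0; bus (none); mem=80
  op8 P0: load  L0 → S/S/I on L0; bus BusRd Flush; mem=69
  op9 P0: load  L0 → S/S/I on L0; bus (none); mem=69
  op10 P1: store L1 := 22 → I/M/I on L1; bus BusRdX; mem=20
  op11 P2: store L0 := 6 → I/I/M on L0; bus BusRdX; mem=69
  op12 P2: load  L1 → I/S/S on L1; bus BusRd Flush; mem=22
  op13 P1: store L0 := 99 → I/M/I on L0; bus BusRdX Flush; mem=6
  op14 P0: load  L0 → S/S/I on L0; bus BusRd Flush; mem=99
  op15 P1: store L0 := 36 → I/M/I on L0; bus BusUpgr; mem=99
  op16 P1: load  L0 → I/M/I on L0; bus (none); mem=99
  op17 P2: load  L0 → I/S/S on L0; bus BusRd Flush; mem=36
  op18 P1: load  L0 → I/S/S on L0; bus (none); mem=36
  op19 P1: store L0 := 56 → I/M/I on L0; bus BusUpgr; mem=36
  op20 P2: load  L0 → I/S/S on L0; bus BusRd Flush; mem=56
  op21 P0: load  L0 → S/S/S on L0; bus BusRd; mem=56
  op22 P0: store L0 := 99 → M/I/I on L0; bus BusUpgr; mem=56
  op23 P1: load  L0 → S/S/I on L0; bus BusRd Flush; mem=99
  op24 P2: load  L0 → S/S/S on L0; bus BusRd; mem=99
  op25 P2: load  L0 → S/S/S on L0; bus (none); mem=99
  op26 P2: load  L0 → S/S/S on L0; bus (none); mem=99
  op27 P2: load  L0 → S/S/S on L0; bus (none); mem=99
  op28 P2: load  L1 → I/S/S on L1; bus (none); mem=22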